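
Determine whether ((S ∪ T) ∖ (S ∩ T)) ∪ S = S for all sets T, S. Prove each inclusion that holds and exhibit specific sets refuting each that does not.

(⟸) Let x ∈ S. Then either x ∈ S and x ∉ T; or x ∈ T ∩ S. In each case x ∈ ((S ∪ T) ∖ (S ∩ T)) ∪ S, so S ⊆ ((S ∪ T) ∖ (S ∩ T)) ∪ S.

(⟹) This inclusion fails. Take T = {1}, S = ∅; then 1 ∈ ((S ∪ T) ∖ (S ∩ T)) ∪ S but 1 ∉ S.

The sets are not equal: only the reverse inclusion holds.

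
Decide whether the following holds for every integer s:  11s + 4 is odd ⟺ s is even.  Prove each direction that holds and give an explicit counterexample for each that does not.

(⟹) This fails: s = 7 gives 11s + 4 = 81, which is odd, but 7 is odd, not even.

(⟸) This also fails: s = 4 is even, but 11s + 4 = 48 is even, not odd.

Neither implication holds.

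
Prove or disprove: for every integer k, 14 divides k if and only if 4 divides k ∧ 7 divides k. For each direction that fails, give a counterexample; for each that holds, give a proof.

Converse. Suppose 4 ∣ k and 7 ∣ k. Any common multiple of 4 and 7 is a multiple of their lcm; here gcd(4, 7) = 1, so lcm(4, 7) = 4·7 = 28, so 28 ∣ k. Since 14 ∣ 28, it follows that 14 ∣ k.

Forward direction. This fails: take k = 14. Certainly 14 ∣ 14, but 4 ∤ 14.

Only the reverse direction holds.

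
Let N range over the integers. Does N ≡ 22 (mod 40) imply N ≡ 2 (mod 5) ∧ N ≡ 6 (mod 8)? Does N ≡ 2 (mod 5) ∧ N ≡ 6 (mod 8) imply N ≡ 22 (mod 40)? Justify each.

Both implications hold.

(⟹) Suppose N ≡ 22 (mod 40); write N = 40j + 22. Since 5 ∣ 40, reducing mod 5 gives N ≡ 22 ≡ 2 (mod 5); since 8 ∣ 40, reducing mod 8 gives N ≡ 22 ≡ 6 (mod 8).

(⟸) Conversely, if N ≡ 2 (mod 5) and N ≡ 6 (mod 8), then by the Chinese remainder theorem N ≡ 22 (mod 40). This is exactly N ≡ 22 (mod 40).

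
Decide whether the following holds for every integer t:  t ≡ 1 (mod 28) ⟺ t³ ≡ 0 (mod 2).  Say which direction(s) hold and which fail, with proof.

Neither direction holds.

(→) This fails: take t = 1. Then 1 ≡ 1 (mod 28), but 1³ = 1 ≡ 1 (mod 2), not 0.

(←) This fails: take t = 0. Then 0³ = 0 ≡ 0 (mod 2), yet 0 ≡ 0 (mod 28), not 1.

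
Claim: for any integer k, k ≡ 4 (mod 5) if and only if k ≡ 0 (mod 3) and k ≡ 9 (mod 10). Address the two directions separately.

Only the converse holds.

[⇐] If k ≡ 0 (mod 3) and k ≡ 9 (mod 10), then by the Chinese remainder theorem k ≡ 9 (mod 30). Since 9 ≡ 4 (mod 5) and 5 ∣ 30, we get k ≡ 4 (mod 5).

[⇒] This fails: k = 4 gives 4 ≡ 4 (mod 5) but 4 ≡ 1 (mod 3), so the conjunction on the right does not hold.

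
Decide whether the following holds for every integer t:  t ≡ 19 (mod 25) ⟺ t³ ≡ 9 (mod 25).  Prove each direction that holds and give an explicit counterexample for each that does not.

Both directions hold; the statement is true.

Forward direction. Suppose t ≡ 19 (mod 25). Write t = 25j + 19. Then (25j + 19)³ = 15625j³ + 35625j² + 27075j + 6859 = 25(625j³ + 1425j² + 1083j + 274) + 9, so t³ ≡ 9 (mod 25).

Converse. Suppose t³ ≡ 9 (mod 25). The only residue r in {0, …, 24} with r³ ≡ 9 (mod 25) is r = 19, so t ≡ 19 (mod 25).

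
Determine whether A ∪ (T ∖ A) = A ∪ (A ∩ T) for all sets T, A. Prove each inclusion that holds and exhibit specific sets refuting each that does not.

The sets are not equal: only the reverse inclusion holds.

(⟸) Let x ∈ A ∪ (A ∩ T). Then either x ∈ A and x ∉ T; or x ∈ T ∩ A. In each case x ∈ A ∪ (T ∖ A), so A ∪ (A ∩ T) ⊆ A ∪ (T ∖ A).

(⟹) This inclusion fails. Take T = {1}, A = ∅; then 1 ∈ A ∪ (T ∖ A) but 1 ∉ A ∪ (A ∩ T).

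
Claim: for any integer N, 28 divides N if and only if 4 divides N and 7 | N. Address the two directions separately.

Both implications hold.

(⟹) If 28 ∣ N, write N = 28q. Since 28 = 7·4, N = 4·(7q), so 4 ∣ N; and since 28 = 4·7, N = 7·(4q), so 7 ∣ N.

(⟸) Suppose 4 ∣ N and 7 ∣ N. Any common multiple of 4 and 7 is a multiple of their lcm; here gcd(4, 7) = 1, so lcm(4, 7) = 4·7 = 28, so 28 ∣ N.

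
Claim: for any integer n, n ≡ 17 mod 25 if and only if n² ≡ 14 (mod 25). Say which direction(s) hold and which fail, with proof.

(←) This fails: take n = 8. Then 8² = 64 ≡ 14 (mod 25), yet 8 ≡ 8 (mod 25), not 17.

(→) Suppose n ≡ 17 mod 25. Write n = 25j + 17. Then (25j + 17)² = 625j² + 850j + 289 = 25(25j² + 34j + 11) + 14, so n² ≡ 14 (mod 25).

(⇒) holds; (⇐) fails.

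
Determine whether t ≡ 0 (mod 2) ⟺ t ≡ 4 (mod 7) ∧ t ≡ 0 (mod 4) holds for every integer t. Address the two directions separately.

Not equivalent: only (⇐) holds.

(⟹) This fails: t = 0 gives 0 ≡ 0 (mod 2) but 0 ≡ 0 (mod 7), so the conjunction on the right does not hold.

(⟸) Conversely, if t ≡ 4 (mod 7) and t ≡ 0 (mod 4), then by the Chinese remainder theorem t ≡ 4 (mod 28). Since 4 ≡ 0 (mod 2) and 2 ∣ 28, we get t ≡ 0 (mod 2).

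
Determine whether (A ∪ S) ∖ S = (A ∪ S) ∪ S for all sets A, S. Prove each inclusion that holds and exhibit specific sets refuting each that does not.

Only the forward inclusion holds.

(⊆) Let x ∈ (A ∪ S) ∖ S. Then x ∈ A and x ∉ S, from which x ∈ (A ∪ S) ∪ S.

(⊇) This inclusion fails. Take A = ∅, S = {1}; then 1 ∈ (A ∪ S) ∪ S but 1 ∉ (A ∪ S) ∖ S.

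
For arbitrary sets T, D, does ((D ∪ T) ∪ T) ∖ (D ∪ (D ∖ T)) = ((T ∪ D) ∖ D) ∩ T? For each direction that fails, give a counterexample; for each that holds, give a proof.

Both inclusions hold; the sets are equal.

(⟹) Let x ∈ ((D ∪ T) ∪ T) ∖ (D ∪ (D ∖ T)). Then x ∈ T and x ∉ D, from which x ∈ ((T ∪ D) ∖ D) ∩ T.

(⟸) Let x ∈ ((T ∪ D) ∖ D) ∩ T. Then x ∈ T and x ∉ D, from which x ∈ ((D ∪ T) ∪ T) ∖ (D ∪ (D ∖ T)).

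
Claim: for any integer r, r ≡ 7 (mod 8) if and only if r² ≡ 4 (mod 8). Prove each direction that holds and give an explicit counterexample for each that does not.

(⟹) This fails: take r = 7. Then 7 ≡ 7 (mod 8), but 7² = 49 ≡ 1 (mod 8), not 4.

(⟸) This fails: take r = 2. Then 2² = 4 ≡ 4 (mod 8), yet 2 ≡ 2 (mod 8), not 7.

Neither direction holds.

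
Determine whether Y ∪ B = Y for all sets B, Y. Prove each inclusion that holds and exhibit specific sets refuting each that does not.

The sets are not equal: only the reverse inclusion holds.

(⟸) Let x ∈ Y. Then either x ∈ Y and x ∉ B; or x ∈ B ∩ Y. In each case x ∈ Y ∪ B, so Y ⊆ Y ∪ B.

(⟹) This inclusion fails. Take B = {1}, Y = ∅; then 1 ∈ Y ∪ B but 1 ∉ Y.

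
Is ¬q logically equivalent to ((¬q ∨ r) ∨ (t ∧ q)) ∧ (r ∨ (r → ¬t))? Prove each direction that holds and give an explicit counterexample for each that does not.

Forward direction. Assume the antecedent. If t is true, the consequent reduces to true regardless of the other variables. If t is false, the antecedent forces (t = F, q = F, r = F) or (t = F, q = F, r = T), and the consequent holds there. Either way the consequent holds.

Converse. This fails. Under t = T, q = T, r = F, the left side is false but the right side is true.

Only the forward direction holds.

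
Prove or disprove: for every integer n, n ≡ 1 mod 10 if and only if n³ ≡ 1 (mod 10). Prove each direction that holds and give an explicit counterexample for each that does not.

The biconditional holds.

(⇐) Suppose n³ ≡ 1 (mod 10). The only residue r in {0, …, 9} with r³ ≡ 1 (mod 10) is r = 1, so n ≡ 1 (mod 10).

(⇒) Suppose n ≡ 1 mod 10. Write n = 10j + 1. Then (10j + 1)³ = 1000j³ + 300j² + 30j + 1 = 10(100j³ + 30j² + 3j) + 1, so n³ ≡ 1 (mod 10).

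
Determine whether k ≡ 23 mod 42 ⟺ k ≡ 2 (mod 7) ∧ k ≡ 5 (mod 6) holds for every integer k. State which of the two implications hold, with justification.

Both implications hold.

Forward direction. Suppose k ≡ 23 (mod 42); write k = 42j + 23. Since 7 ∣ 42, reducing mod 7 gives k ≡ 23 ≡ 2 (mod 7); since 6 ∣ 42, reducing mod 6 gives k ≡ 23 ≡ 5 (mod 6).

Converse. If k ≡ 2 (mod 7) and k ≡ 5 (mod 6), then by the Chinese remainder theorem k ≡ 23 (mod 42). This is exactly k ≡ 23 (mod 42).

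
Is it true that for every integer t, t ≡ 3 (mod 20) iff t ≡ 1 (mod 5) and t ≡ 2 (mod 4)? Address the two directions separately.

(⇒) This fails: t = 3 gives 3 ≡ 3 (mod 20) but 3 ≡ 3 (mod 5), so the conjunction on the right does not hold.

(⇐) This fails: t = 6 satisfies both congruences on the right (6 ≡ 1 mod 5 and 6 ≡ 2 mod 4) yet 6 ≡ 6 (mod 20), not 3.

Both directions fail.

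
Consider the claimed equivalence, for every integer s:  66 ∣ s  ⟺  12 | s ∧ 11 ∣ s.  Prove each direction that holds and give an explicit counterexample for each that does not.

Forward direction. This fails: take s = 66. Certainly 66 ∣ 66, but 12 ∤ 66.

Converse. Suppose 12 ∣ s and 11 ∣ s. Any common multiple of 12 and 11 is a multiple of their lcm; here gcd(12, 11) = 1, so lcm(12, 11) = 12·11 = 132, so 132 ∣ s. Since 66 ∣ 132, it follows that 66 ∣ s.

(⇒) fails; (⇐) holds.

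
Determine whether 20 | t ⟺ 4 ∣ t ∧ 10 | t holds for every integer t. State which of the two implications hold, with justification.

(⇒) If 20 ∣ t, write t = 20q. Since 20 = 5·4, t = 4·(5q), so 4 ∣ t; and since 20 = 2·10, t = 10·(2q), so 10 ∣ t.

(⇐) Suppose 4 ∣ t and 10 ∣ t. Any common multiple of 4 and 10 is a multiple of their lcm; here lcm(4, 10) = 4·10/gcd(4, 10) = 40/2 = 20, so 20 ∣ t.

Both directions hold; the statement is true.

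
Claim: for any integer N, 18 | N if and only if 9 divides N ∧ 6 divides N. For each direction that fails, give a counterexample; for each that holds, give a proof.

The biconditional holds.

Forward direction. If 18 ∣ N, write N = 18q. Since 18 = 2·9, N = 9·(2q), so 9 ∣ N; and since 18 = 3·6, N = 6·(3q), so 6 ∣ N.

Converse. Suppose 9 ∣ N and 6 ∣ N. Any common multiple of 9 and 6 is a multiple of their lcm; here lcm(9, 6) = 9·6/gcd(9, 6) = 54/3 = 18, so 18 ∣ N.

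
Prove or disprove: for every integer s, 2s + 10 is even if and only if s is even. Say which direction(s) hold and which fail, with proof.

(⇒) fails; (⇐) holds.

(⟹) This fails: take s = 1. Then 2s + 10 = 12, which is even, yet s = 1 is odd, not even.

(⟸) Suppose s is even. Since 2 is even, 2s is even for every s, so 2s + 10 has the same parity as 10, which is even. Hence 2s + 10 is even.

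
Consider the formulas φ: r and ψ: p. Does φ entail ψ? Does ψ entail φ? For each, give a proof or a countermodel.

Neither implication holds.

[⇒] This fails. Under p = F, r = T, the left side is true but the right side is false.

[⇐] This fails. Under p = T, r = F, the left side is false but the right side is true.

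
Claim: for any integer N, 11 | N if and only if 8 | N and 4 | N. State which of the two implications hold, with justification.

(⇒) fails and (⇐) fails.

(⟹) This fails: take N = 11. Certainly 11 ∣ 11, but 8 ∤ 11.

(⟸) This fails: take N = 8. Both 8 ∣ 8 and 4 ∣ 8, yet 8 is not a multiple of 11 (since 8 = 0·11 + 8), so 11 ∤ 8.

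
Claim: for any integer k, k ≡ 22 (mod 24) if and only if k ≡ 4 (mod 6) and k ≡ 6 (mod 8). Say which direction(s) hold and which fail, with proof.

Forward direction. Suppose k ≡ 22 (mod 24); write k = 24j + 22. Since 6 ∣ 24, reducing mod 6 gives k ≡ 22 ≡ 4 (mod 6); since 8 ∣ 24, reducing mod 8 gives k ≡ 22 ≡ 6 (mod 8).

Converse. If k ≡ 4 (mod 6) and k ≡ 6 (mod 8), then by the Chinese remainder theorem k ≡ 22 (mod 24). This is exactly k ≡ 22 (mod 24).

The biconditional holds.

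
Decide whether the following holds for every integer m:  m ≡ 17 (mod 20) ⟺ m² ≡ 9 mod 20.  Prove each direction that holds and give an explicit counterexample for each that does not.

Forward direction. Suppose m ≡ 17 (mod 20). Write m = 20j + 17. Then (20j + 17)² = 400j² + 680j + 289 = 20(20j² + 34j + 14) + 9, so m² ≡ 9 (mod 20).

Converse. This fails: take m = 3. Then 3² = 9 ≡ 9 (mod 20), yet 3 ≡ 3 (mod 20), not 17.

The forward direction holds; the converse fails.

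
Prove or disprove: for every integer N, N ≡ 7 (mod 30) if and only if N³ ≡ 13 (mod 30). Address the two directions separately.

(⟹) Suppose N ≡ 7 (mod 30). Write N = 30j + 7. Then (30j + 7)³ = 27000j³ + 18900j² + 4410j + 343 = 30(900j³ + 630j² + 147j + 11) + 13, so N³ ≡ 13 (mod 30).

(⟸) Conversely, suppose N³ ≡ 13 (mod 30). The only residue r in {0, …, 29} with r³ ≡ 13 (mod 30) is r = 7, so N ≡ 7 (mod 30).

Both directions hold.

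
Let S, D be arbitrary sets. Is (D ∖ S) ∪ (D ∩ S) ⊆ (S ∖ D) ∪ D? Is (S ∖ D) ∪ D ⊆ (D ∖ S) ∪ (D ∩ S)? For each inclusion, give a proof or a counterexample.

(⊆) holds; (⊇) fails.

(⟹) Let x ∈ (D ∖ S) ∪ (D ∩ S). Then either x ∈ D and x ∉ S; or x ∈ S ∩ D. In each case x ∈ (S ∖ D) ∪ D, so (D ∖ S) ∪ (D ∩ S) ⊆ (S ∖ D) ∪ D.

(⟸) This inclusion fails. Take S = {1}, D = ∅; then 1 ∈ (S ∖ D) ∪ D but 1 ∉ (D ∖ S) ∪ (D ∩ S).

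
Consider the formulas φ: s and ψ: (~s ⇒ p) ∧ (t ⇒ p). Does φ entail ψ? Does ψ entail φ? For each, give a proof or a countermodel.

(⇒) This fails. Under t = T, s = T, p = F, the left side is true but the right side is false.

(⇐) This fails. Under t = F, s = F, p = T, the left side is false but the right side is true.

Neither direction holds.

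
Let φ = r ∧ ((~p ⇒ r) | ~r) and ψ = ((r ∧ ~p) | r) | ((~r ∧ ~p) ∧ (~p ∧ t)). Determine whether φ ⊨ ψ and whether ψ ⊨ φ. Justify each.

Forward direction. Assume the antecedent. If r is true, the consequent reduces to true regardless of the other variables. If r is false, the antecedent cannot hold. Either way the consequent holds.

Converse. This fails. Under r = F, t = T, p = F, the left side is false but the right side is true.

The forward direction holds; the converse fails.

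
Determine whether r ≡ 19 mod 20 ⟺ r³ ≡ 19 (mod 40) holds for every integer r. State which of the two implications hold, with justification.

[⇒] This fails: take r = 39. Then 39 ≡ 19 (mod 20), but 39³ = 59319 ≡ 39 (mod 40), not 19.

[⇐] Conversely, the residues r modulo 40 with r³ ≡ 19 (mod 40) are exactly {19}, and each is ≡ 19 (mod 20).

Not equivalent: only (⇐) holds.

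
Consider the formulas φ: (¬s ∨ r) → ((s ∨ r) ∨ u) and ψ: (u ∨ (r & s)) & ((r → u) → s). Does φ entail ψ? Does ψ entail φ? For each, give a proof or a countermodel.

Not equivalent: only (⇐) holds.

[⇒] This fails. Under s = T, u = F, r = F, the left side is true but the right side is false.

[⇐] Assume the antecedent. If s is true, (¬s ∨ r) → ((s ∨ r) ∨ u) reduces to true regardless of the other variables. If s is false, the antecedent cannot hold. Either way (¬s ∨ r) → ((s ∨ r) ∨ u) holds.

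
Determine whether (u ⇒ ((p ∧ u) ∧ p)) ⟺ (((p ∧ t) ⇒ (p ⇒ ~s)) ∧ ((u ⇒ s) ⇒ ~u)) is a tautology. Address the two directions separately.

Neither implication holds.

(→) This fails. Under u = T, p = T, s = T, t = F, the left side is true but the right side is false.

(←) This fails. Under u = T, p = F, s = F, t = F, the left side is false but the right side is true.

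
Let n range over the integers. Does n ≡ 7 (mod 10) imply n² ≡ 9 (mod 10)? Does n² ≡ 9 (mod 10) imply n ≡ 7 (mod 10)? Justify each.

(⇒) Suppose n ≡ 7 (mod 10). Write n = 10j + 7. Then (10j + 7)² = 100j² + 140j + 49 = 10(10j² + 14j + 4) + 9, so n² ≡ 9 (mod 10).

(⇐) This fails: take n = 3. Then 3² = 9 ≡ 9 (mod 10), yet 3 ≡ 3 (mod 10), not 7.

Only the forward implication holds.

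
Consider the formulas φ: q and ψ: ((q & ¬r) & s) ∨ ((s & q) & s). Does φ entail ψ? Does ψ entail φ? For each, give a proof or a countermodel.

Only the reverse direction holds.

[⇒] This fails. Under s = F, r = F, q = T, the left side is true but the right side is false.

[⇐] Assume the antecedent. If s is true, the antecedent forces (s = T, r = F, q = T) or (s = T, r = T, q = T), and q holds there. If s is false, the antecedent cannot hold. Either way q holds.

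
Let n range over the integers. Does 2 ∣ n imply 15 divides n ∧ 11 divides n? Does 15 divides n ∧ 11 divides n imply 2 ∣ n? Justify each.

(→) This fails: take n = 2. Certainly 2 ∣ 2, but 15 ∤ 2.

(←) This fails: take n = 165. Both 15 ∣ 165 and 11 ∣ 165, yet 165 is not a multiple of 2 (since 165 = 82·2 + 1), so 2 ∤ 165.

(⇒) fails and (⇐) fails.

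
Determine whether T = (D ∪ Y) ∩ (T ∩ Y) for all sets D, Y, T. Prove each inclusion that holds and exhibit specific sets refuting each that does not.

(⊆) This inclusion fails. Take D = ∅, Y = ∅, T = {1}; then 1 ∈ T but 1 ∉ (D ∪ Y) ∩ (T ∩ Y).

(⊇) Let x ∈ (D ∪ Y) ∩ (T ∩ Y). Then either x ∈ Y ∩ T and x ∉ D; or x ∈ D ∩ Y ∩ T. In each case x ∈ T, so (D ∪ Y) ∩ (T ∩ Y) ⊆ T.

(⊆) fails; (⊇) holds.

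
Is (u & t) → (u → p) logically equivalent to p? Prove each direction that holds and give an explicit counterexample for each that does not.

[⇒] This fails. Under p = F, u = F, t = F, the left side is true but the right side is false.

[⇐] Assume the antecedent. If p is true, (u & t) → (u → p) reduces to true regardless of the other variables. If p is false, the antecedent cannot hold. Either way (u & t) → (u → p) holds.

Only the reverse direction holds.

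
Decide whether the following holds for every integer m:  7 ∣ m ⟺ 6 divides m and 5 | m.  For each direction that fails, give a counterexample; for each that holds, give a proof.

Neither direction holds.

(→) This fails: take m = 7. Certainly 7 ∣ 7, but 6 ∤ 7.

(←) This fails: take m = 30. Both 6 ∣ 30 and 5 ∣ 30, yet 30 is not a multiple of 7 (since 30 = 4·7 + 2), so 7 ∤ 30.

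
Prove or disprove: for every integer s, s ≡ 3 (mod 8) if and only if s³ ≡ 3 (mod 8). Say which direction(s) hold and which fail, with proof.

Equivalent; both directions hold.

(⟸) Suppose s³ ≡ 3 (mod 8). The only residue r in {0, …, 7} with r³ ≡ 3 (mod 8) is r = 3, so s ≡ 3 (mod 8).

(⟹) Suppose s ≡ 3 (mod 8). Write s = 8j + 3. Then (8j + 3)³ = 512j³ + 576j² + 216j + 27 = 8(64j³ + 72j² + 27j + 3) + 3, so s³ ≡ 3 (mod 8).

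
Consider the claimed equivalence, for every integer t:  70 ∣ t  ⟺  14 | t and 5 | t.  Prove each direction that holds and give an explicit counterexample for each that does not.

Equivalent; both directions hold.

(⟸) Suppose 14 ∣ t and 5 ∣ t. Any common multiple of 14 and 5 is a multiple of their lcm; here gcd(14, 5) = 1, so lcm(14, 5) = 14·5 = 70, so 70 ∣ t.

(⟹) If 70 ∣ t, write t = 70q. Since 70 = 5·14, t = 14·(5q), so 14 ∣ t; and since 70 = 14·5, t = 5·(14q), so 5 ∣ t.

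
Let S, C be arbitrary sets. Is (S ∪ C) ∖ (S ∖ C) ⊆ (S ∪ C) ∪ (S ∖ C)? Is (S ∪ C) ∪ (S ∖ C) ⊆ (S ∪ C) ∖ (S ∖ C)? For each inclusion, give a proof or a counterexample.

Forward inclusion. Let x ∈ (S ∪ C) ∖ (S ∖ C). Then either x ∈ C and x ∉ S; or x ∈ S ∩ C. In each case x ∈ (S ∪ C) ∪ (S ∖ C), so (S ∪ C) ∖ (S ∖ C) ⊆ (S ∪ C) ∪ (S ∖ C).

Reverse inclusion. This inclusion fails. Take S = {1}, C = ∅; then 1 ∈ (S ∪ C) ∪ (S ∖ C) but 1 ∉ (S ∪ C) ∖ (S ∖ C).

Only the forward inclusion holds.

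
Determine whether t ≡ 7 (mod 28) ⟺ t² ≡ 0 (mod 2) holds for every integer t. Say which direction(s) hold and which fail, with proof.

Neither implication holds.

[⇒] This fails: take t = 7. Then 7 ≡ 7 (mod 28), but 7² = 49 ≡ 1 (mod 2), not 0.

[⇐] This fails: take t = 0. Then 0² = 0 ≡ 0 (mod 2), yet 0 ≡ 0 (mod 28), not 7.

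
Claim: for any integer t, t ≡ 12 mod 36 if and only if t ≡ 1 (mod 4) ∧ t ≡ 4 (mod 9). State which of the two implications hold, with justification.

(⟹) This fails: t = 12 gives 12 ≡ 12 (mod 36) but 12 ≡ 0 (mod 4), so the conjunction on the right does not hold.

(⟸) This fails: t = 13 satisfies both congruences on the right (13 ≡ 1 mod 4 and 13 ≡ 4 mod 9) yet 13 ≡ 13 (mod 36), not 12.

Neither implication holds.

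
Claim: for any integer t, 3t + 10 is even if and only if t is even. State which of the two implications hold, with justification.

[⇒] Suppose 3t + 10 is even. Since 3 is odd, 3t and t have the same parity, so 3t + 10 ≡ t + 10 (mod 2). As 10 is even, 3t + 10 is even exactly when t is even. Thus t is even.

[⇐] Conversely, suppose t is even; write t = 2j. Then 3t + 10 = 3·(2j) + 10 = 2·3j + 10, which is even.

Both directions hold; the statement is true.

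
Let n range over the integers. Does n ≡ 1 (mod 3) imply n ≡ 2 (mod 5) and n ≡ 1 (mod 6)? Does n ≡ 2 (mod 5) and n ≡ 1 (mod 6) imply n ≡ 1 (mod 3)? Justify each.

[⇒] This fails: n = 1 gives 1 ≡ 1 (mod 3) but 1 ≡ 1 (mod 5), so the conjunction on the right does not hold.

[⇐] Conversely, if n ≡ 2 (mod 5) and n ≡ 1 (mod 6), then by the Chinese remainder theorem n ≡ 7 (mod 30). Since 7 ≡ 1 (mod 3) and 3 ∣ 30, we get n ≡ 1 (mod 3).

(⇒) fails; (⇐) holds.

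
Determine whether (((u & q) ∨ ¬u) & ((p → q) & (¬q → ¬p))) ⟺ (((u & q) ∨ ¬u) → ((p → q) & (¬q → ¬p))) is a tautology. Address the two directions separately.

[⇒] Assume the antecedent. If q is true, the consequent reduces to true regardless of the other variables. If q is false, the antecedent forces (u = F, q = F, p = F), and the consequent holds there. Either way the consequent holds.

[⇐] This fails. Under u = T, q = F, p = F, the left side is false but the right side is true.

The forward direction holds; the converse fails.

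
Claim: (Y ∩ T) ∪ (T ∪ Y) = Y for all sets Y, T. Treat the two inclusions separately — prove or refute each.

The sets are not equal: only the reverse inclusion holds.

(⟹) This inclusion fails. Take Y = ∅, T = {1}; then 1 ∈ (Y ∩ T) ∪ (T ∪ Y) but 1 ∉ Y.

(⟸) Let x ∈ Y. Then either x ∈ Y and x ∉ T; or x ∈ Y ∩ T. In each case x ∈ (Y ∩ T) ∪ (T ∪ Y), so Y ⊆ (Y ∩ T) ∪ (T ∪ Y).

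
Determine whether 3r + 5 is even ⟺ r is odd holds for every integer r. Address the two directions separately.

(⟸) Suppose r is odd; write r = 2j + 1. Then 3r + 5 = 3·(2j + 1) + 5 = 2·3j + 8, which is even.

(⟹) Suppose 3r + 5 is even. Since 3 is odd, 3r and r have the same parity, so 3r + 5 ≡ r + 5 (mod 2). As 5 is odd, 3r + 5 is even exactly when r is odd. Thus r is odd.

Equivalent; both directions hold.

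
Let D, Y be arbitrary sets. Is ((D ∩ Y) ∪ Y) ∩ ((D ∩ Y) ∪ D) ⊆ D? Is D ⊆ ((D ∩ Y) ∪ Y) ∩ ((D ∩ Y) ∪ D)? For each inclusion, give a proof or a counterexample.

Forward inclusion. Let x ∈ ((D ∩ Y) ∪ Y) ∩ ((D ∩ Y) ∪ D). Then x ∈ D ∩ Y, from which x ∈ D.

Reverse inclusion. This inclusion fails. Take D = {1}, Y = ∅; then 1 ∈ D but 1 ∉ ((D ∩ Y) ∪ Y) ∩ ((D ∩ Y) ∪ D).

Only the forward inclusion holds.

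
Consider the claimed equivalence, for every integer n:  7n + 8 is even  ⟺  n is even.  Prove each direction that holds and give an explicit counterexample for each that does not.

Forward direction. Suppose 7n + 8 is even. Since 7 is odd, 7n and n have the same parity, so 7n + 8 ≡ n + 8 (mod 2). As 8 is even, 7n + 8 is even exactly when n is even. Thus n is even.

Converse. Suppose n is even; write n = 2j. Then 7n + 8 = 7·(2j) + 8 = 2·7j + 8, which is even.

The biconditional holds.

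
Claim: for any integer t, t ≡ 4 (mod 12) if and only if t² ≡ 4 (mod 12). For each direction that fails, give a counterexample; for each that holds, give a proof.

(⇒) holds; (⇐) fails.

(⟹) Suppose t ≡ 4 (mod 12). Write t = 12j + 4. Then (12j + 4)² = 144j² + 96j + 16 = 12(12j² + 8j + 1) + 4, so t² ≡ 4 (mod 12).

(⟸) This fails: take t = 2. Then 2² = 4 ≡ 4 (mod 12), yet 2 ≡ 2 (mod 12), not 4.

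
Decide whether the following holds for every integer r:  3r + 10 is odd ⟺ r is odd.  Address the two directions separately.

(⟹) Suppose 3r + 10 is odd. Since 3 is odd, 3r and r have the same parity, so 3r + 10 ≡ r + 10 (mod 2). As 10 is even, 3r + 10 is odd exactly when r is odd. Thus r is odd.

(⟸) Conversely, suppose r is odd; write r = 2j + 1. Then 3r + 10 = 3·(2j + 1) + 10 = 2·3j + 13, which is odd.

Both directions hold.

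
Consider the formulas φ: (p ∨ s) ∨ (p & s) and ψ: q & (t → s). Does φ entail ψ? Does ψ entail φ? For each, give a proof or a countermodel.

Both directions fail.

(→) This fails. Under p = T, q = F, t = F, s = F, the left side is true but the right side is false.

(←) This fails. Under p = F, q = T, t = F, s = F, the left side is false but the right side is true.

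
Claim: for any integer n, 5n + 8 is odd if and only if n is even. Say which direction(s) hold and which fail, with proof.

(→) This fails: n = 5 gives 5n + 8 = 33, which is odd, but 5 is odd, not even.

(←) This also fails: n = 0 is even, but 5n + 8 = 8 is even, not odd.

Both directions fail.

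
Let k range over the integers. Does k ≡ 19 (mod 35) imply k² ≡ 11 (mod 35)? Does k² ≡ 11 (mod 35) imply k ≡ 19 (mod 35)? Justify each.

Only the forward direction holds.

(⟹) Suppose k ≡ 19 (mod 35). Write k = 35j + 19. Then (35j + 19)² = 1225j² + 1330j + 361 = 35(35j² + 38j + 10) + 11, so k² ≡ 11 (mod 35).

(⟸) This fails: take k = 9. Then 9² = 81 ≡ 11 (mod 35), yet 9 ≡ 9 (mod 35), not 19.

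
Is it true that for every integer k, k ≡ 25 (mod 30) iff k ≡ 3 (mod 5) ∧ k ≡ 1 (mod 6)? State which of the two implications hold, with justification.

(⇒) fails and (⇐) fails.

(⇒) This fails: k = 25 gives 25 ≡ 25 (mod 30) but 25 ≡ 0 (mod 5), so the conjunction on the right does not hold.

(⇐) This fails: k = 13 satisfies both congruences on the right (13 ≡ 3 mod 5 and 13 ≡ 1 mod 6) yet 13 ≡ 13 (mod 30), not 25.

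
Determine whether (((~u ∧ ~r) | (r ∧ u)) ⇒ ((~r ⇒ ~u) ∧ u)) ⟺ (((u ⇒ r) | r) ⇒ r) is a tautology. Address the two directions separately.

[⇒] Assume the antecedent. If r is true, ((u ⇒ r) | r) ⇒ r reduces to true regardless of the other variables. If r is false, the antecedent forces (r = F, u = T), and ((u ⇒ r) | r) ⇒ r holds there. Either way ((u ⇒ r) | r) ⇒ r holds.

[⇐] Assume the antecedent. If r is true, the consequent reduces to true regardless of the other variables. If r is false, the antecedent forces (r = F, u = T), and the consequent holds there. Either way the consequent holds.

Both directions hold; the statement is true.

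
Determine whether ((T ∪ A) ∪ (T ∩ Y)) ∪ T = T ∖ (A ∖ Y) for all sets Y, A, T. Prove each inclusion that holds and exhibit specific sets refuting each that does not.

(⊇) Let x ∈ T ∖ (A ∖ Y). Then either x ∈ T and x ∉ Y, A; or x ∈ Y ∩ T and x ∉ A; or x ∈ Y ∩ A ∩ T. In each case x ∈ ((T ∪ A) ∪ (T ∩ Y)) ∪ T, so T ∖ (A ∖ Y) ⊆ ((T ∪ A) ∪ (T ∩ Y)) ∪ T.

(⊆) This inclusion fails. Take Y = ∅, A = {1}, T = ∅; then 1 ∈ ((T ∪ A) ∪ (T ∩ Y)) ∪ T but 1 ∉ T ∖ (A ∖ Y).

Only the reverse inclusion holds.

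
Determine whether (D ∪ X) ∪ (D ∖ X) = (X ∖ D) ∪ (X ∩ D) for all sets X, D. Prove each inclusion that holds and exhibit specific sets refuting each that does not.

(⟹) This inclusion fails. Take X = ∅, D = {1}; then 1 ∈ (D ∪ X) ∪ (D ∖ X) but 1 ∉ (X ∖ D) ∪ (X ∩ D).

(⟸) Let x ∈ (X ∖ D) ∪ (X ∩ D). Then either x ∈ X and x ∉ D; or x ∈ X ∩ D. In each case x ∈ (D ∪ X) ∪ (D ∖ X), so (X ∖ D) ∪ (X ∩ D) ⊆ (D ∪ X) ∪ (D ∖ X).

(⊆) fails; (⊇) holds.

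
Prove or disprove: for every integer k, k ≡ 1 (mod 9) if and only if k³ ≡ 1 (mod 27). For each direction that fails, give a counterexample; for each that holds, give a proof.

Both implications hold.

(⇒) Suppose k ≡ 1 (mod 9). Working modulo 27, k ∈ {1, 10, 19}; for each such r, r³ ≡ 1 (mod 27).

(⇐) Conversely, the residues r modulo 27 with r³ ≡ 1 (mod 27) are exactly {1, 10, 19}, and each is ≡ 1 (mod 9).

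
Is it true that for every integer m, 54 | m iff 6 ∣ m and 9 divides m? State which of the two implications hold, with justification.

Only the forward implication holds.

Converse. This fails: take m = 18. Both 6 ∣ 18 and 9 ∣ 18, yet 18 is not a multiple of 54 (since 18 = 0·54 + 18), so 54 ∤ 18.

Forward direction. If 54 ∣ m, write m = 54q. Since 54 = 9·6, m = 6·(9q), so 6 ∣ m; and since 54 = 6·9, m = 9·(6q), so 9 ∣ m.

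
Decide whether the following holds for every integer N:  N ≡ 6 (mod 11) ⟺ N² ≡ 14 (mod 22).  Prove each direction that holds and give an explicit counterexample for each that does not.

Both directions fail.

(⟹) This fails: take N = 17. Then 17 ≡ 6 (mod 11), but 17² = 289 ≡ 3 (mod 22), not 14.

(⟸) This fails: take N = 16. Then 16² = 256 ≡ 14 (mod 22), yet 16 ≡ 5 (mod 11), not 6.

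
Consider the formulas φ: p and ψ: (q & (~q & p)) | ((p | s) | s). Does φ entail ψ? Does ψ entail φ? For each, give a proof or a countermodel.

Only the forward direction holds.

(→) Assume the antecedent. If p is true, (q & (~q & p)) | ((p | s) | s) reduces to true regardless of the other variables. If p is false, the antecedent cannot hold. Either way (q & (~q & p)) | ((p | s) | s) holds.

(←) This fails. Under p = F, s = T, q = F, the left side is false but the right side is true.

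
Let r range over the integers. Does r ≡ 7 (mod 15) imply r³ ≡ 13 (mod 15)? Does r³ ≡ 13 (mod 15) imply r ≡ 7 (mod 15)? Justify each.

(⇐) Suppose r³ ≡ 13 (mod 15). The only residue r in {0, …, 14} with r³ ≡ 13 (mod 15) is r = 7, so r ≡ 7 (mod 15).

(⇒) Suppose r ≡ 7 (mod 15). Write r = 15j + 7. Then (15j + 7)³ = 3375j³ + 4725j² + 2205j + 343 = 15(225j³ + 315j² + 147j + 22) + 13, so r³ ≡ 13 (mod 15).

The biconditional holds.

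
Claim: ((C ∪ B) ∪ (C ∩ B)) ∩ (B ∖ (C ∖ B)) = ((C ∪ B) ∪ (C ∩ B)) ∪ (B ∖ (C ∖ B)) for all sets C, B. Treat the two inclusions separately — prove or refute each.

Only the forward inclusion holds.

(⟸) This inclusion fails. Take C = {1}, B = ∅; then 1 ∈ ((C ∪ B) ∪ (C ∩ B)) ∪ (B ∖ (C ∖ B)) but 1 ∉ ((C ∪ B) ∪ (C ∩ B)) ∩ (B ∖ (C ∖ B)).

(⟹) Let x ∈ ((C ∪ B) ∪ (C ∩ B)) ∩ (B ∖ (C ∖ B)). Then either x ∈ B and x ∉ C; or x ∈ C ∩ B. In each case x ∈ ((C ∪ B) ∪ (C ∩ B)) ∪ (B ∖ (C ∖ B)), so ((C ∪ B) ∪ (C ∩ B)) ∩ (B ∖ (C ∖ B)) ⊆ ((C ∪ B) ∪ (C ∩ B)) ∪ (B ∖ (C ∖ B)).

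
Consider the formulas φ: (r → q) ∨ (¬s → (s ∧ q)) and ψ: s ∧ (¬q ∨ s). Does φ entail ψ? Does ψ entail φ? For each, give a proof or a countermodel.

(⇒) This fails. Under s = F, r = F, q = F, the left side is true but the right side is false.

(⇐) Assume the antecedent. If s is true, (r → q) ∨ (¬s → (s ∧ q)) reduces to true regardless of the other variables. If s is false, the antecedent cannot hold. Either way (r → q) ∨ (¬s → (s ∧ q)) holds.

Only the converse holds.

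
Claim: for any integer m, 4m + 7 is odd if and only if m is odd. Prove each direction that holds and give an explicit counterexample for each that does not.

(⟹) This fails: take m = 2. Then 4m + 7 = 15, which is odd, yet m = 2 is even, not odd.

(⟸) Suppose m is odd. Since 4 is even, 4m is even for every m, so 4m + 7 has the same parity as 7, which is odd. Hence 4m + 7 is odd.

Not equivalent: only (⇐) holds.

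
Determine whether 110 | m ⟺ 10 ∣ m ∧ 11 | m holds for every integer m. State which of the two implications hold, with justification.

Both directions hold.

Converse. Suppose 10 ∣ m and 11 ∣ m. Any common multiple of 10 and 11 is a multiple of their lcm; here gcd(10, 11) = 1, so lcm(10, 11) = 10·11 = 110, so 110 ∣ m.

Forward direction. If 110 ∣ m, write m = 110q. Since 110 = 11·10, m = 10·(11q), so 10 ∣ m; and since 110 = 10·11, m = 11·(10q), so 11 ∣ m.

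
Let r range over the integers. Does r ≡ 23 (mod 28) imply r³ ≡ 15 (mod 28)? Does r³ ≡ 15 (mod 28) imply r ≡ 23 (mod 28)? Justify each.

[⇐] This fails: take r = 11. Then 11³ = 1331 ≡ 15 (mod 28), yet 11 ≡ 11 (mod 28), not 23.

[⇒] Suppose r ≡ 23 (mod 28). Write r = 28j + 23. Then (28j + 23)³ = 21952j³ + 54096j² + 44436j + 12167 = 28(784j³ + 1932j² + 1587j + 434) + 15, so r³ ≡ 15 (mod 28).

Only the forward implication holds.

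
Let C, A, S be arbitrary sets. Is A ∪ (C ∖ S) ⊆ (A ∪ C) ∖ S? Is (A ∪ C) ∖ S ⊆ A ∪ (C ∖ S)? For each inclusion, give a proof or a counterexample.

The sets are not equal: only the reverse inclusion holds.

(⟹) This inclusion fails. Take C = ∅, A = {1}, S = {1}; then 1 ∈ A ∪ (C ∖ S) but 1 ∉ (A ∪ C) ∖ S.

(⟸) Let x ∈ (A ∪ C) ∖ S. Then either x ∈ C and x ∉ A, S; or x ∈ A and x ∉ C, S; or x ∈ C ∩ A and x ∉ S. In each case x ∈ A ∪ (C ∖ S), so (A ∪ C) ∖ S ⊆ A ∪ (C ∖ S).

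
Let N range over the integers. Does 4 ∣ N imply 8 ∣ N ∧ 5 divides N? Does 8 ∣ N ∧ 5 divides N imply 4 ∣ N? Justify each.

[⇒] This fails: take N = 4. Certainly 4 ∣ 4, but 8 ∤ 4.

[⇐] Suppose 8 ∣ N and 5 ∣ N. Any common multiple of 8 and 5 is a multiple of their lcm; here gcd(8, 5) = 1, so lcm(8, 5) = 8·5 = 40, so 40 ∣ N. Since 4 ∣ 40, it follows that 4 ∣ N.

Only the converse holds.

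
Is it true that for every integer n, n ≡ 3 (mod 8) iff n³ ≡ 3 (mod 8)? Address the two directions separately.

Equivalent; both directions hold.

(⟸) Suppose n³ ≡ 3 (mod 8). The only residue r in {0, …, 7} with r³ ≡ 3 (mod 8) is r = 3, so n ≡ 3 (mod 8).

(⟹) Suppose n ≡ 3 (mod 8). Write n = 8j + 3. Then (8j + 3)³ = 512j³ + 576j² + 216j + 27 = 8(64j³ + 72j² + 27j + 3) + 3, so n³ ≡ 3 (mod 8).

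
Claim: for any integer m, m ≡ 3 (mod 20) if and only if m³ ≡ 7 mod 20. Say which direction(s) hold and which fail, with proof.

Both directions hold; the statement is true.

(⇒) Suppose m ≡ 3 (mod 20). Write m = 20j + 3. Then (20j + 3)³ = 8000j³ + 3600j² + 540j + 27 = 20(400j³ + 180j² + 27j + 1) + 7, so m³ ≡ 7 (mod 20).

(⇐) Conversely, suppose m³ ≡ 7 (mod 20). The only residue r in {0, …, 19} with r³ ≡ 7 (mod 20) is r = 3, so m ≡ 3 (mod 20).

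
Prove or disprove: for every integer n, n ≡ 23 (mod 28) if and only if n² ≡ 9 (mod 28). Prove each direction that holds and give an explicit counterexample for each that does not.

Neither direction holds.

(⇒) This fails: take n = 23. Then 23 ≡ 23 (mod 28), but 23² = 529 ≡ 25 (mod 28), not 9.

(⇐) This fails: take n = 3. Then 3² = 9 ≡ 9 (mod 28), yet 3 ≡ 3 (mod 28), not 23.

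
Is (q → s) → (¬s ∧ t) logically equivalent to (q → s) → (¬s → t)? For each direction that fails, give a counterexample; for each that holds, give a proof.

The forward direction holds; the converse fails.

[⇒] Assume the antecedent. If t is true, (q → s) → (¬s → t) reduces to true regardless of the other variables. If t is false, the antecedent forces (s = F, t = F, q = T), and (q → s) → (¬s → t) holds there. Either way (q → s) → (¬s → t) holds.

[⇐] This fails. Under s = T, t = F, q = F, the left side is false but the right side is true.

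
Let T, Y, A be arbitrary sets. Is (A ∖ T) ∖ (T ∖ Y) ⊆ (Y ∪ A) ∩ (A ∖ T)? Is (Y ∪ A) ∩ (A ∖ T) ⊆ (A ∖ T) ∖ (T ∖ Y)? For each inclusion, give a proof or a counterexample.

Both inclusions hold.

(⊆) Let x ∈ (A ∖ T) ∖ (T ∖ Y). Then either x ∈ A and x ∉ T, Y; or x ∈ Y ∩ A and x ∉ T. In each case x ∈ (Y ∪ A) ∩ (A ∖ T), so (A ∖ T) ∖ (T ∖ Y) ⊆ (Y ∪ A) ∩ (A ∖ T).

(⊇) Let x ∈ (Y ∪ A) ∩ (A ∖ T). Then either x ∈ A and x ∉ T, Y; or x ∈ Y ∩ A and x ∉ T. In each case x ∈ (A ∖ T) ∖ (T ∖ Y), so (Y ∪ A) ∩ (A ∖ T) ⊆ (A ∖ T) ∖ (T ∖ Y).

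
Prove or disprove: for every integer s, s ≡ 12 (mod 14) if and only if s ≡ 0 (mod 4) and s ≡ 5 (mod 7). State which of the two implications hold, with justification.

(⇒) fails; (⇐) holds.

[⇒] This fails: s = 26 gives 26 ≡ 12 (mod 14) but 26 ≡ 2 (mod 4), so the conjunction on the right does not hold.

[⇐] Conversely, if s ≡ 0 (mod 4) and s ≡ 5 (mod 7), then by the Chinese remainder theorem s ≡ 12 (mod 28). Since 12 ≡ 12 (mod 14) and 14 ∣ 28, we get s ≡ 12 (mod 14).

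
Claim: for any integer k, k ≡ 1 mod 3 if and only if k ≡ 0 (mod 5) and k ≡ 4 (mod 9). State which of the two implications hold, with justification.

Only the converse holds.

[⇒] This fails: k = 1 gives 1 ≡ 1 (mod 3) but 1 ≡ 1 (mod 5), so the conjunction on the right does not hold.

[⇐] Conversely, if k ≡ 0 (mod 5) and k ≡ 4 (mod 9), then by the Chinese remainder theorem k ≡ 40 (mod 45). Since 40 ≡ 1 (mod 3) and 3 ∣ 45, we get k ≡ 1 (mod 3).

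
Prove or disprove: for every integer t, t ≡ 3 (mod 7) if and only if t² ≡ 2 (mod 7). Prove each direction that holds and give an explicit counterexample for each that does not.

(→) Suppose t ≡ 3 (mod 7). Write t = 7j + 3. Then (7j + 3)² = 49j² + 42j + 9 = 7(7j² + 6j + 1) + 2, so t² ≡ 2 (mod 7).

(←) This fails: take t = 4. Then 4² = 16 ≡ 2 (mod 7), yet 4 ≡ 4 (mod 7), not 3.

The forward direction holds; the converse fails.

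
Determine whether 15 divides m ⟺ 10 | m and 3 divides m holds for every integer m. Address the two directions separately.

(→) This fails: take m = 15. Certainly 15 ∣ 15, but 10 ∤ 15.

(←) Suppose 10 ∣ m and 3 ∣ m. Any common multiple of 10 and 3 is a multiple of their lcm; here gcd(10, 3) = 1, so lcm(10, 3) = 10·3 = 30, so 30 ∣ m. Since 15 ∣ 30, it follows that 15 ∣ m.

Not equivalent: only (⇐) holds.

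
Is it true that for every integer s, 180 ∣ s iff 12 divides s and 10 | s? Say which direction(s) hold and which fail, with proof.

(⇒) If 180 ∣ s, write s = 180q. Since 180 = 15·12, s = 12·(15q), so 12 ∣ s; and since 180 = 18·10, s = 10·(18q), so 10 ∣ s.

(⇐) This fails: take s = 60. Both 12 ∣ 60 and 10 ∣ 60, yet 60 is not a multiple of 180 (since 60 = 0·180 + 60), so 180 ∤ 60.

(⇒) holds; (⇐) fails.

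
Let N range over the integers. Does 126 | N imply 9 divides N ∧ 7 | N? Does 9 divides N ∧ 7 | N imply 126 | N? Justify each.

Not equivalent: only (⇒) holds.

(⟹) If 126 ∣ N, write N = 126q. Since 126 = 14·9, N = 9·(14q), so 9 ∣ N; and since 126 = 18·7, N = 7·(18q), so 7 ∣ N.

(⟸) This fails: take N = 63. Both 9 ∣ 63 and 7 ∣ 63, yet 63 is not a multiple of 126 (since 63 = 0·126 + 63), so 126 ∤ 63.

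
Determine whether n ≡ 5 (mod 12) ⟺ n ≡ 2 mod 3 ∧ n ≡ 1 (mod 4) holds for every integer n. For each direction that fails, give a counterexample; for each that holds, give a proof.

The biconditional holds.

(←) If n ≡ 2 (mod 3) and n ≡ 1 (mod 4), then by the Chinese remainder theorem n ≡ 5 (mod 12). This is exactly n ≡ 5 (mod 12).

(→) Suppose n ≡ 5 (mod 12); write n = 12j + 5. Since 3 ∣ 12, reducing mod 3 gives n ≡ 5 ≡ 2 (mod 3); since 4 ∣ 12, reducing mod 4 gives n ≡ 5 ≡ 1 (mod 4).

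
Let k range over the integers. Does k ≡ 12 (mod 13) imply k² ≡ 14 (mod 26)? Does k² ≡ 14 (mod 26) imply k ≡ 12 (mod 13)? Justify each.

Neither implication holds.

(⟹) This fails: take k = 25. Then 25 ≡ 12 (mod 13), but 25² = 625 ≡ 1 (mod 26), not 14.

(⟸) This fails: take k = 14. Then 14² = 196 ≡ 14 (mod 26), yet 14 ≡ 1 (mod 13), not 12.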